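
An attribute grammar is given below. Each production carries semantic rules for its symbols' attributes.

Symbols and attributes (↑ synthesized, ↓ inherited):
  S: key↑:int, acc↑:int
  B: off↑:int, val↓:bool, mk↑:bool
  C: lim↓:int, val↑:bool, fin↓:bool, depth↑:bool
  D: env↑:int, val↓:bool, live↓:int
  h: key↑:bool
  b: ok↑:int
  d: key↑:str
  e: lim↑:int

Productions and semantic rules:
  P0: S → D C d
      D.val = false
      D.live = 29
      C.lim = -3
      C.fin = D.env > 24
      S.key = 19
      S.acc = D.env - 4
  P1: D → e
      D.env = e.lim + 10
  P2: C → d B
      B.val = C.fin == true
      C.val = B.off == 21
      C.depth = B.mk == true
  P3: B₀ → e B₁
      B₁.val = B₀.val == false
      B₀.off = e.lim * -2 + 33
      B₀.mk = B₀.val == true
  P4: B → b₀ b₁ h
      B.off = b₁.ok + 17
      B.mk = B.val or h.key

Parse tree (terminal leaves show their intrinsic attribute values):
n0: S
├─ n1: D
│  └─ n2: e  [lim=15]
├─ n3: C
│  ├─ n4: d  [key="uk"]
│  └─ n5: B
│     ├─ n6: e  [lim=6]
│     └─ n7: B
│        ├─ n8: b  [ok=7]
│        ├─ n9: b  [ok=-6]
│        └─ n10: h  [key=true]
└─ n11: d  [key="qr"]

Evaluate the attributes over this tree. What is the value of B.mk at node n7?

true

1. n1.val = false  [false]
2. n1.live = 29  [29]
3. n2.lim = 15  [terminal]
4. n1.env = 25  [e.lim + 10]
5. n3.lim = -3  [-3]
6. n3.fin = true  [D.env > 24]
7. n4.key = "uk"  [terminal]
8. n5.val = true  [C.fin == true]
9. n6.lim = 6  [terminal]
10. n7.val = false  [B₀.val == false]
11. n8.ok = 7  [terminal]
12. n9.ok = -6  [terminal]
13. n10.key = true  [terminal]
14. n7.off = 11  [b₁.ok + 17]
15. n7.mk = true  [B.val or h.key]
16. n5.off = 21  [e.lim * -2 + 33]
17. n5.mk = true  [B₀.val == true]
18. n3.val = true  [B.off == 21]
19. n3.depth = true  [B.mk == true]
20. n11.key = "qr"  [terminal]
21. n0.key = 19  [19]
22. n0.acc = 21  [D.env - 4]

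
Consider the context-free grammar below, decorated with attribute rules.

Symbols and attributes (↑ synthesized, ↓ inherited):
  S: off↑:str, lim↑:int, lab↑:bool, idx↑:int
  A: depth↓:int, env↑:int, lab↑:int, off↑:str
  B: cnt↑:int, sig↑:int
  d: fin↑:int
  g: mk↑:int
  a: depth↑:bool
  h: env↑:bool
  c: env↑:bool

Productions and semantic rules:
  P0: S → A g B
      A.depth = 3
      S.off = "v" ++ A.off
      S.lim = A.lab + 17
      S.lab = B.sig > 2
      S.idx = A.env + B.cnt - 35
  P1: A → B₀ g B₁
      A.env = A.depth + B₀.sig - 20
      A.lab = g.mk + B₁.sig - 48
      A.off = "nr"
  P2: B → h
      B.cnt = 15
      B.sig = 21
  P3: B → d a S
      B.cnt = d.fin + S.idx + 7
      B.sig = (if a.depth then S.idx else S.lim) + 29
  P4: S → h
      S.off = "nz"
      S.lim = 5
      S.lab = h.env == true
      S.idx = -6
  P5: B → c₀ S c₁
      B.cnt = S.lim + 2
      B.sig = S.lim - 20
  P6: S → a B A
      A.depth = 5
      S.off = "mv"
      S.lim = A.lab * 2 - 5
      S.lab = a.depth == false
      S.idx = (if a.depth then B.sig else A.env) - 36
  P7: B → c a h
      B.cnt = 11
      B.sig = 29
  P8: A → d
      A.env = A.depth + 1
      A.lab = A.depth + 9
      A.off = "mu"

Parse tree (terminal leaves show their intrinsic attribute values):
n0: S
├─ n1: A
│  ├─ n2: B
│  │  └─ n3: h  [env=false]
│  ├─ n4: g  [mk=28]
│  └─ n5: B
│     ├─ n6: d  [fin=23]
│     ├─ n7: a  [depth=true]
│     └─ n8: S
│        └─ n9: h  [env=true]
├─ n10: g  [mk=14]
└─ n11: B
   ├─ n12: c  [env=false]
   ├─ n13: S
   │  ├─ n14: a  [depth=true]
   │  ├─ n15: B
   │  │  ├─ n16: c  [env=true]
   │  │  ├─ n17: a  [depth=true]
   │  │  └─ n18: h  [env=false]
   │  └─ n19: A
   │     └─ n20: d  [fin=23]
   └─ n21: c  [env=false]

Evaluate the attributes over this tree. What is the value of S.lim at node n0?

20

1. n1.depth = 3  [3]
2. n3.env = false  [terminal]
3. n2.cnt = 15  [15]
4. n2.sig = 21  [21]
5. n4.mk = 28  [terminal]
6. n6.fin = 23  [terminal]
7. n7.depth = true  [terminal]
8. n9.env = true  [terminal]
9. n8.off = "nz"  ["nz"]
10. n8.lim = 5  [5]
11. n8.lab = true  [h.env == true]
12. n8.idx = -6  [-6]
13. n5.cnt = 24  [d.fin + S.idx + 7]
14. n5.sig = 23  [(if a.depth then S.idx else S.lim) + 29]
15. n1.env = 4  [A.depth + B₀.sig - 20]
16. n1.lab = 3  [g.mk + B₁.sig - 48]
17. n1.off = "nr"  ["nr"]
18. n10.mk = 14  [terminal]
19. n12.env = false  [terminal]
20. n14.depth = true  [terminal]
21. n16.env = true  [terminal]
22. n17.depth = true  [terminal]
23. n18.env = false  [terminal]
24. n15.cnt = 11  [11]
25. n15.sig = 29  [29]
26. n19.depth = 5  [5]
27. n20.fin = 23  [terminal]
28. n19.env = 6  [A.depth + 1]
29. n19.lab = 14  [A.depth + 9]
30. n19.off = "mu"  ["mu"]
31. n13.off = "mv"  ["mv"]
32. n13.lim = 23  [A.lab * 2 - 5]
33. n13.lab = false  [a.depth == false]
34. n13.idx = -7  [(if a.depth then B.sig else A.env) - 36]
35. n21.env = false  [terminal]
36. n11.cnt = 25  [S.lim + 2]
37. n11.sig = 3  [S.lim - 20]
38. n0.off = "vnr"  ["v" ++ A.off]
39. n0.lim = 20  [A.lab + 17]
40. n0.lab = true  [B.sig > 2]
41. n0.idx = -6  [A.env + B.cnt - 35]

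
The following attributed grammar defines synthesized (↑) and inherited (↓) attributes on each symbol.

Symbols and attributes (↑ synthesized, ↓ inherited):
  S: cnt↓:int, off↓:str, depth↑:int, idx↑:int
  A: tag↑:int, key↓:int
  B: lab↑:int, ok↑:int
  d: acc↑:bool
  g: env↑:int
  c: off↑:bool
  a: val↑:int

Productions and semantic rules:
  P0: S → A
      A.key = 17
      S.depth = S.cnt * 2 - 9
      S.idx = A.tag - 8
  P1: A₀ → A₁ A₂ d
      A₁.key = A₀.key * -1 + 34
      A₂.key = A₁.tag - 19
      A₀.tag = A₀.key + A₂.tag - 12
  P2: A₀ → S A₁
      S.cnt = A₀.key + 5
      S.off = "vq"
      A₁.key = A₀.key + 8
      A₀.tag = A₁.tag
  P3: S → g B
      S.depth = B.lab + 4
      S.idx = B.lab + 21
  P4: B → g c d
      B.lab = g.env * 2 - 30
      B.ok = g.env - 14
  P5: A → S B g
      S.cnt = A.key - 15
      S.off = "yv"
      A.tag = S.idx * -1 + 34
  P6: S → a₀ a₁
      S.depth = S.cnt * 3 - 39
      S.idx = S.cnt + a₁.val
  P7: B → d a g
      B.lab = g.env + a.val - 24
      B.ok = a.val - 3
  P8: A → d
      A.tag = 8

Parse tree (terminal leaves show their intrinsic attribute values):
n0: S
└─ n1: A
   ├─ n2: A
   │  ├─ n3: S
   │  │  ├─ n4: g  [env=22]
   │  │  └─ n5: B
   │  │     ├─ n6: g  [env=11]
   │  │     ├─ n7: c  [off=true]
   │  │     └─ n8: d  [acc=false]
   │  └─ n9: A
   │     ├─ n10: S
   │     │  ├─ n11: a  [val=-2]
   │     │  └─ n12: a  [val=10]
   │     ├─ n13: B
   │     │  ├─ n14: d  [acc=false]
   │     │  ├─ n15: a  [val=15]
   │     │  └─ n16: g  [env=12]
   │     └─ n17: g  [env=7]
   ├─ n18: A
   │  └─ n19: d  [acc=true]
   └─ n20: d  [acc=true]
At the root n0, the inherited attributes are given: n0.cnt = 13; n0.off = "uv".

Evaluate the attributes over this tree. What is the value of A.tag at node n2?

1. n0.cnt = 13  [given at root]
2. n0.off = "uv"  [given at root]
3. n1.key = 17  [17]
4. n2.key = 17  [A₀.key * -1 + 34]
5. n3.cnt = 22  [A₀.key + 5]
6. n3.off = "vq"  ["vq"]
7. n4.env = 22  [terminal]
8. n6.env = 11  [terminal]
9. n7.off = true  [terminal]
10. n8.acc = false  [terminal]
11. n5.lab = -8  [g.env * 2 - 30]
12. n5.ok = -3  [g.env - 14]
13. n3.depth = -4  [B.lab + 4]
14. n3.idx = 13  [B.lab + 21]
15. n9.key = 25  [A₀.key + 8]
16. n10.cnt = 10  [A.key - 15]
17. n10.off = "yv"  ["yv"]
18. n11.val = -2  [terminal]
19. n12.val = 10  [terminal]
20. n10.depth = -9  [S.cnt * 3 - 39]
21. n10.idx = 20  [S.cnt + a₁.val]
22. n14.acc = false  [terminal]
23. n15.val = 15  [terminal]
24. n16.env = 12  [terminal]
25. n13.lab = 3  [g.env + a.val - 24]
26. n13.ok = 12  [a.val - 3]
27. n17.env = 7  [terminal]
28. n9.tag = 14  [S.idx * -1 + 34]
29. n2.tag = 14  [A₁.tag]
30. n18.key = -5  [A₁.tag - 19]
31. n19.acc = true  [terminal]
32. n18.tag = 8  [8]
33. n20.acc = true  [terminal]
34. n1.tag = 13  [A₀.key + A₂.tag - 12]
35. n0.depth = 17  [S.cnt * 2 - 9]
36. n0.idx = 5  [A.tag - 8]

14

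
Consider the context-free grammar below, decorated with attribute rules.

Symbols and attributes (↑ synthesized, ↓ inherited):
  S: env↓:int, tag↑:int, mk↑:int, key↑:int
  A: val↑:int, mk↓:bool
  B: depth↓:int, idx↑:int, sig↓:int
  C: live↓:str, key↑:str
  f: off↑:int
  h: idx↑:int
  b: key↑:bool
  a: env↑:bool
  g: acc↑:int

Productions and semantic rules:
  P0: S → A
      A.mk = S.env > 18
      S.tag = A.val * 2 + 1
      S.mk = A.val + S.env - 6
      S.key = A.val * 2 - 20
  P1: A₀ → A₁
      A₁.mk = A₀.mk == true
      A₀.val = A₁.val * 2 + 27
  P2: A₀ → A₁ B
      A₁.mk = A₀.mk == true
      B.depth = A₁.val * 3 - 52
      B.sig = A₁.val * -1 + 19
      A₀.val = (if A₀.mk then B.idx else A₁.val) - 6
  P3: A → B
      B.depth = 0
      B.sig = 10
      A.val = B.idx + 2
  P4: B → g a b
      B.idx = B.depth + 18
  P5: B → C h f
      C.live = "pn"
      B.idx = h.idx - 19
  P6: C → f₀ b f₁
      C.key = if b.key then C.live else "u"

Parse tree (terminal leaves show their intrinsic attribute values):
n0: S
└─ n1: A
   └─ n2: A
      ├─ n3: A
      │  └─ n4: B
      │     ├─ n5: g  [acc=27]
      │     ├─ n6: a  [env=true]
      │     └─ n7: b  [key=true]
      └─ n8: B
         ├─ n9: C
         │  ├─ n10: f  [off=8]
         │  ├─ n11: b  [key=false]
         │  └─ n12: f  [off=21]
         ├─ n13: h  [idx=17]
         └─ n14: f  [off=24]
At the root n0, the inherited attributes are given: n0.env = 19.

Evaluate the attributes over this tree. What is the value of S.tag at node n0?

23

1. n0.env = 19  [given at root]
2. n1.mk = true  [S.env > 18]
3. n2.mk = true  [A₀.mk == true]
4. n3.mk = true  [A₀.mk == true]
5. n4.depth = 0  [0]
6. n4.sig = 10  [10]
7. n5.acc = 27  [terminal]
8. n6.env = true  [terminal]
9. n7.key = true  [terminal]
10. n4.idx = 18  [B.depth + 18]
11. n3.val = 20  [B.idx + 2]
12. n8.depth = 8  [A₁.val * 3 - 52]
13. n8.sig = -1  [A₁.val * -1 + 19]
14. n9.live = "pn"  ["pn"]
15. n10.off = 8  [terminal]
16. n11.key = false  [terminal]
17. n12.off = 21  [terminal]
18. n9.key = "u"  [if b.key then C.live else "u"]
19. n13.idx = 17  [terminal]
20. n14.off = 24  [terminal]
21. n8.idx = -2  [h.idx - 19]
22. n2.val = -8  [(if A₀.mk then B.idx else A₁.val) - 6]
23. n1.val = 11  [A₁.val * 2 + 27]
24. n0.tag = 23  [A.val * 2 + 1]
25. n0.mk = 24  [A.val + S.env - 6]
26. n0.key = 2  [A.val * 2 - 20]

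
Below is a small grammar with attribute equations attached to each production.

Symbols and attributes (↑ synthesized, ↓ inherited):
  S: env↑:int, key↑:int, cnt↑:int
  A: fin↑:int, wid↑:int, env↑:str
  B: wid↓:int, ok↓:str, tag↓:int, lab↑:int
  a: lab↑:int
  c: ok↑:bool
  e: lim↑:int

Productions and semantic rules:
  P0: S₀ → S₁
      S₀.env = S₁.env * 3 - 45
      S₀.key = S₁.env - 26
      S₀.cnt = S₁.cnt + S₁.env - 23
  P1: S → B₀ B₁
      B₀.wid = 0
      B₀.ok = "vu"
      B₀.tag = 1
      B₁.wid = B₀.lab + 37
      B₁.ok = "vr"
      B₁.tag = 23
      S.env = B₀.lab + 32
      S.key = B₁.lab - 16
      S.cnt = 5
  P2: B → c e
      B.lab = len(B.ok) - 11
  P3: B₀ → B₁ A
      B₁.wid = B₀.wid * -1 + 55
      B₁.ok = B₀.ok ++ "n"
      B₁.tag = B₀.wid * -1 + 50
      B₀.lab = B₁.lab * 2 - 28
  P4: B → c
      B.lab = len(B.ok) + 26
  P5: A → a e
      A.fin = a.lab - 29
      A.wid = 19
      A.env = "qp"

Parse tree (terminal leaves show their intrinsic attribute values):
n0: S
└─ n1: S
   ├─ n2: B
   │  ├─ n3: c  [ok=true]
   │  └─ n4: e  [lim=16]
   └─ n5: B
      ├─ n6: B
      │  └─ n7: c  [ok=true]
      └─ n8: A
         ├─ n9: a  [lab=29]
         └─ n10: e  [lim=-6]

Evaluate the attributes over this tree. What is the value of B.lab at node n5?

1. n2.wid = 0  [0]
2. n2.ok = "vu"  ["vu"]
3. n2.tag = 1  [1]
4. n3.ok = true  [terminal]
5. n4.lim = 16  [terminal]
6. n2.lab = -9  [len(B.ok) - 11]
7. n5.wid = 28  [B₀.lab + 37]
8. n5.ok = "vr"  ["vr"]
9. n5.tag = 23  [23]
10. n6.wid = 27  [B₀.wid * -1 + 55]
11. n6.ok = "vrn"  [B₀.ok ++ "n"]
12. n6.tag = 22  [B₀.wid * -1 + 50]
13. n7.ok = true  [terminal]
14. n6.lab = 29  [len(B.ok) + 26]
15. n9.lab = 29  [terminal]
16. n10.lim = -6  [terminal]
17. n8.fin = 0  [a.lab - 29]
18. n8.wid = 19  [19]
19. n8.env = "qp"  ["qp"]
20. n5.lab = 30  [B₁.lab * 2 - 28]
21. n1.env = 23  [B₀.lab + 32]
22. n1.key = 14  [B₁.lab - 16]
23. n1.cnt = 5  [5]
24. n0.env = 24  [S₁.env * 3 - 45]
25. n0.key = -3  [S₁.env - 26]
26. n0.cnt = 5  [S₁.cnt + S₁.env - 23]

30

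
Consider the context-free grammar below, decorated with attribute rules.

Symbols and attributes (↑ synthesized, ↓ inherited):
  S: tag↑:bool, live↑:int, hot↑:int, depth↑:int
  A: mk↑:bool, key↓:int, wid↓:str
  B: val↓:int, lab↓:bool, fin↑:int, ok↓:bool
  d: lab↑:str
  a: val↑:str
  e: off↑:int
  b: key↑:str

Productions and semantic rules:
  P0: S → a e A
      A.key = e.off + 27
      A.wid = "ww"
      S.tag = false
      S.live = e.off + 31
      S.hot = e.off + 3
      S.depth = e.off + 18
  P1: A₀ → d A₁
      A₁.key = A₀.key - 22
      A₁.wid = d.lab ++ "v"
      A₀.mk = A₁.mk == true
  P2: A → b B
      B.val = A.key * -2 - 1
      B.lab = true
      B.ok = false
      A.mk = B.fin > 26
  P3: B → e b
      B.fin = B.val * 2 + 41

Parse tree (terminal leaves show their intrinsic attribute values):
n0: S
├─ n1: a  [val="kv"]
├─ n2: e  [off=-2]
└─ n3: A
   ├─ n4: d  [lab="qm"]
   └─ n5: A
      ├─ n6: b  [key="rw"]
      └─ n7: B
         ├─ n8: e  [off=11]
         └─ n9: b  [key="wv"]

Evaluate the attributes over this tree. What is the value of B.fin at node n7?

27

1. n1.val = "kv"  [terminal]
2. n2.off = -2  [terminal]
3. n3.key = 25  [e.off + 27]
4. n3.wid = "ww"  ["ww"]
5. n4.lab = "qm"  [terminal]
6. n5.key = 3  [A₀.key - 22]
7. n5.wid = "qmv"  [d.lab ++ "v"]
8. n6.key = "rw"  [terminal]
9. n7.val = -7  [A.key * -2 - 1]
10. n7.lab = true  [true]
11. n7.ok = false  [false]
12. n8.off = 11  [terminal]
13. n9.key = "wv"  [terminal]
14. n7.fin = 27  [B.val * 2 + 41]
15. n5.mk = true  [B.fin > 26]
16. n3.mk = true  [A₁.mk == true]
17. n0.tag = false  [false]
18. n0.live = 29  [e.off + 31]
19. n0.hot = 1  [e.off + 3]
20. n0.depth = 16  [e.off + 18]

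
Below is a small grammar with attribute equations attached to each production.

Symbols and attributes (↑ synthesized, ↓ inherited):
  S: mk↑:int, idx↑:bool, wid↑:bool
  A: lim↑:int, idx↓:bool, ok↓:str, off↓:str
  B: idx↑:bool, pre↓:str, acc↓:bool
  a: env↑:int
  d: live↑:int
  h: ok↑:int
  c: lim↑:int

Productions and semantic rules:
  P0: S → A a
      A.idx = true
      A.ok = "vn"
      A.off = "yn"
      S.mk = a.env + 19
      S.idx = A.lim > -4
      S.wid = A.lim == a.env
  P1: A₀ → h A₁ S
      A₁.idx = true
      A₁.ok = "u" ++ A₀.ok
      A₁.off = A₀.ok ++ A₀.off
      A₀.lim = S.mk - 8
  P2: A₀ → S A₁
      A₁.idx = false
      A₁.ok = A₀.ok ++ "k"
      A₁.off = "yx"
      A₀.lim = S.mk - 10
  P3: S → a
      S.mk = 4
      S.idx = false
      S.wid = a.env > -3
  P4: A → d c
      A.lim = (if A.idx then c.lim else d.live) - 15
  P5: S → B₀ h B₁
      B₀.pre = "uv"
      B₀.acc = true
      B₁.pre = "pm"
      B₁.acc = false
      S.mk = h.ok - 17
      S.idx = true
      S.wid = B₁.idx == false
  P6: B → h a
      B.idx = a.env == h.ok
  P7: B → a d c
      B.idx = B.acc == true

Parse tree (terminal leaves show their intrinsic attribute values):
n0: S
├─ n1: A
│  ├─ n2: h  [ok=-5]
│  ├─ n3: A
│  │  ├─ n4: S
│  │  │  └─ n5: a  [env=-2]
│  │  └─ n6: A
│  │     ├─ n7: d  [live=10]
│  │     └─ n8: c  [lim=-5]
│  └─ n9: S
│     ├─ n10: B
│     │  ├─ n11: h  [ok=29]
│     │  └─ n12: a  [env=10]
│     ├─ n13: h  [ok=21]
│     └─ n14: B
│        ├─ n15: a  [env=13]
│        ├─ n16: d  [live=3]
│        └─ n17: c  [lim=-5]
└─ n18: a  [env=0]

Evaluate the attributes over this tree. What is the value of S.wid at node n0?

false

1. n1.idx = true  [true]
2. n1.ok = "vn"  ["vn"]
3. n1.off = "yn"  ["yn"]
4. n2.ok = -5  [terminal]
5. n3.idx = true  [true]
6. n3.ok = "uvn"  ["u" ++ A₀.ok]
7. n3.off = "vnyn"  [A₀.ok ++ A₀.off]
8. n5.env = -2  [terminal]
9. n4.mk = 4  [4]
10. n4.idx = false  [false]
11. n4.wid = true  [a.env > -3]
12. n6.idx = false  [false]
13. n6.ok = "uvnk"  [A₀.ok ++ "k"]
14. n6.off = "yx"  ["yx"]
15. n7.live = 10  [terminal]
16. n8.lim = -5  [terminal]
17. n6.lim = -5  [(if A.idx then c.lim else d.live) - 15]
18. n3.lim = -6  [S.mk - 10]
19. n10.pre = "uv"  ["uv"]
20. n10.acc = true  [true]
21. n11.ok = 29  [terminal]
22. n12.env = 10  [terminal]
23. n10.idx = false  [a.env == h.ok]
24. n13.ok = 21  [terminal]
25. n14.pre = "pm"  ["pm"]
26. n14.acc = false  [false]
27. n15.env = 13  [terminal]
28. n16.live = 3  [terminal]
29. n17.lim = -5  [terminal]
30. n14.idx = false  [B.acc == true]
31. n9.mk = 4  [h.ok - 17]
32. n9.idx = true  [true]
33. n9.wid = true  [B₁.idx == false]
34. n1.lim = -4  [S.mk - 8]
35. n18.env = 0  [terminal]
36. n0.mk = 19  [a.env + 19]
37. n0.idx = false  [A.lim > -4]
38. n0.wid = false  [A.lim == a.env]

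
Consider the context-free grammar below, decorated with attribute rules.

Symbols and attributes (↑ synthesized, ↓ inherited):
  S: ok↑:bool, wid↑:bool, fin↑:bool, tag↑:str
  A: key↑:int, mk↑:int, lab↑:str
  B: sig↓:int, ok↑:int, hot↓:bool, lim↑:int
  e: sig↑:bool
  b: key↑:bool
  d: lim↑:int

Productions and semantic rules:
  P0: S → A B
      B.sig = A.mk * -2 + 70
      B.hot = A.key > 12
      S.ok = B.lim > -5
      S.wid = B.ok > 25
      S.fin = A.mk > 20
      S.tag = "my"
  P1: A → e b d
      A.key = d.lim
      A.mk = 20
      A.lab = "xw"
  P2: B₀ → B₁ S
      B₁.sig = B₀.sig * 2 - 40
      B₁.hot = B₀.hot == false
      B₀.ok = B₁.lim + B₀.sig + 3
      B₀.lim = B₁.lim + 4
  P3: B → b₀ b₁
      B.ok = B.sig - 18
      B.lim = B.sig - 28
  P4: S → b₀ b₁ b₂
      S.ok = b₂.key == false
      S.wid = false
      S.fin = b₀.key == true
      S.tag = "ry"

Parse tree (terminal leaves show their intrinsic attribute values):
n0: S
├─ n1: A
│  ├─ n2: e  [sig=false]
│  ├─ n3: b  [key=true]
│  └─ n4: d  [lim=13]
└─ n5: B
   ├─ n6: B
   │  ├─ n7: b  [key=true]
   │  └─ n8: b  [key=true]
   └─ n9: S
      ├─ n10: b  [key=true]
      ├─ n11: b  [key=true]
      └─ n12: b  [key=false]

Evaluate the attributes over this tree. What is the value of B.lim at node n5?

1. n2.sig = false  [terminal]
2. n3.key = true  [terminal]
3. n4.lim = 13  [terminal]
4. n1.key = 13  [d.lim]
5. n1.mk = 20  [20]
6. n1.lab = "xw"  ["xw"]
7. n5.sig = 30  [A.mk * -2 + 70]
8. n5.hot = true  [A.key > 12]
9. n6.sig = 20  [B₀.sig * 2 - 40]
10. n6.hot = false  [B₀.hot == false]
11. n7.key = true  [terminal]
12. n8.key = true  [terminal]
13. n6.ok = 2  [B.sig - 18]
14. n6.lim = -8  [B.sig - 28]
15. n10.key = true  [terminal]
16. n11.key = true  [terminal]
17. n12.key = false  [terminal]
18. n9.ok = true  [b₂.key == false]
19. n9.wid = false  [false]
20. n9.fin = true  [b₀.key == true]
21. n9.tag = "ry"  ["ry"]
22. n5.ok = 25  [B₁.lim + B₀.sig + 3]
23. n5.lim = -4  [B₁.lim + 4]
24. n0.ok = true  [B.lim > -5]
25. n0.wid = false  [B.ok > 25]
26. n0.fin = false  [A.mk > 20]
27. n0.tag = "my"  ["my"]

-4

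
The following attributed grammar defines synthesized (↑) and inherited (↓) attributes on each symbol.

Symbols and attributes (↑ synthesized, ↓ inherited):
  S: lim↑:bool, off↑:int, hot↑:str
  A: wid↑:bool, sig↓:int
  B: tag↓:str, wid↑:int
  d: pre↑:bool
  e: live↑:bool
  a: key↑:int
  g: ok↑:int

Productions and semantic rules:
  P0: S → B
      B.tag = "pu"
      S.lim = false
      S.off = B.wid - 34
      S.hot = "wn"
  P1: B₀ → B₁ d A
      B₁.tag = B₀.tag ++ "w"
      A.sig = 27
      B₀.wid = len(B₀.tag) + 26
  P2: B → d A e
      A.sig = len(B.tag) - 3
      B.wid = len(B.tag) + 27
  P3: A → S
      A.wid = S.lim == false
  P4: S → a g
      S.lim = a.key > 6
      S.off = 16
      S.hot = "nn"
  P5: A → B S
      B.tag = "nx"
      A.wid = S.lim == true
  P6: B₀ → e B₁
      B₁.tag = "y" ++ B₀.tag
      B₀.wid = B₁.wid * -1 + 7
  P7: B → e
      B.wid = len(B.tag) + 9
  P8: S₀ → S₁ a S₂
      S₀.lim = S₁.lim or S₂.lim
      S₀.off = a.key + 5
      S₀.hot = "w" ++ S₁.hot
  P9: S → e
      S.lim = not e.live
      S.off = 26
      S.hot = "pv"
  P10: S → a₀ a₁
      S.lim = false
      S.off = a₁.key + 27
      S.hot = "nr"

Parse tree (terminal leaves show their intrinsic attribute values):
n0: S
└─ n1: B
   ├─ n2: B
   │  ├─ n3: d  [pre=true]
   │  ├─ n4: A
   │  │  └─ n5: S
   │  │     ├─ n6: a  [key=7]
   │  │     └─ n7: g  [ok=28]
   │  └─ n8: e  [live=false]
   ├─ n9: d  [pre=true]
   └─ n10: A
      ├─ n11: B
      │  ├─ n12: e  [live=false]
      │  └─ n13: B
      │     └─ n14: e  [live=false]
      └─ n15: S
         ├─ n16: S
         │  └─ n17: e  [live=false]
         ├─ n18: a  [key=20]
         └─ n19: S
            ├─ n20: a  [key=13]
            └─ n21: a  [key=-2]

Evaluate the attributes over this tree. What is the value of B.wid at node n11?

1. n1.tag = "pu"  ["pu"]
2. n2.tag = "puw"  [B₀.tag ++ "w"]
3. n3.pre = true  [terminal]
4. n4.sig = 0  [len(B.tag) - 3]
5. n6.key = 7  [terminal]
6. n7.ok = 28  [terminal]
7. n5.lim = true  [a.key > 6]
8. n5.off = 16  [16]
9. n5.hot = "nn"  ["nn"]
10. n4.wid = false  [S.lim == false]
11. n8.live = false  [terminal]
12. n2.wid = 30  [len(B.tag) + 27]
13. n9.pre = true  [terminal]
14. n10.sig = 27  [27]
15. n11.tag = "nx"  ["nx"]
16. n12.live = false  [terminal]
17. n13.tag = "ynx"  ["y" ++ B₀.tag]
18. n14.live = false  [terminal]
19. n13.wid = 12  [len(B.tag) + 9]
20. n11.wid = -5  [B₁.wid * -1 + 7]
21. n17.live = false  [terminal]
22. n16.lim = true  [not e.live]
23. n16.off = 26  [26]
24. n16.hot = "pv"  ["pv"]
25. n18.key = 20  [terminal]
26. n20.key = 13  [terminal]
27. n21.key = -2  [terminal]
28. n19.lim = false  [false]
29. n19.off = 25  [a₁.key + 27]
30. n19.hot = "nr"  ["nr"]
31. n15.lim = true  [S₁.lim or S₂.lim]
32. n15.off = 25  [a.key + 5]
33. n15.hot = "wpv"  ["w" ++ S₁.hot]
34. n10.wid = true  [S.lim == true]
35. n1.wid = 28  [len(B₀.tag) + 26]
36. n0.lim = false  [false]
37. n0.off = -6  [B.wid - 34]
38. n0.hot = "wn"  ["wn"]

-5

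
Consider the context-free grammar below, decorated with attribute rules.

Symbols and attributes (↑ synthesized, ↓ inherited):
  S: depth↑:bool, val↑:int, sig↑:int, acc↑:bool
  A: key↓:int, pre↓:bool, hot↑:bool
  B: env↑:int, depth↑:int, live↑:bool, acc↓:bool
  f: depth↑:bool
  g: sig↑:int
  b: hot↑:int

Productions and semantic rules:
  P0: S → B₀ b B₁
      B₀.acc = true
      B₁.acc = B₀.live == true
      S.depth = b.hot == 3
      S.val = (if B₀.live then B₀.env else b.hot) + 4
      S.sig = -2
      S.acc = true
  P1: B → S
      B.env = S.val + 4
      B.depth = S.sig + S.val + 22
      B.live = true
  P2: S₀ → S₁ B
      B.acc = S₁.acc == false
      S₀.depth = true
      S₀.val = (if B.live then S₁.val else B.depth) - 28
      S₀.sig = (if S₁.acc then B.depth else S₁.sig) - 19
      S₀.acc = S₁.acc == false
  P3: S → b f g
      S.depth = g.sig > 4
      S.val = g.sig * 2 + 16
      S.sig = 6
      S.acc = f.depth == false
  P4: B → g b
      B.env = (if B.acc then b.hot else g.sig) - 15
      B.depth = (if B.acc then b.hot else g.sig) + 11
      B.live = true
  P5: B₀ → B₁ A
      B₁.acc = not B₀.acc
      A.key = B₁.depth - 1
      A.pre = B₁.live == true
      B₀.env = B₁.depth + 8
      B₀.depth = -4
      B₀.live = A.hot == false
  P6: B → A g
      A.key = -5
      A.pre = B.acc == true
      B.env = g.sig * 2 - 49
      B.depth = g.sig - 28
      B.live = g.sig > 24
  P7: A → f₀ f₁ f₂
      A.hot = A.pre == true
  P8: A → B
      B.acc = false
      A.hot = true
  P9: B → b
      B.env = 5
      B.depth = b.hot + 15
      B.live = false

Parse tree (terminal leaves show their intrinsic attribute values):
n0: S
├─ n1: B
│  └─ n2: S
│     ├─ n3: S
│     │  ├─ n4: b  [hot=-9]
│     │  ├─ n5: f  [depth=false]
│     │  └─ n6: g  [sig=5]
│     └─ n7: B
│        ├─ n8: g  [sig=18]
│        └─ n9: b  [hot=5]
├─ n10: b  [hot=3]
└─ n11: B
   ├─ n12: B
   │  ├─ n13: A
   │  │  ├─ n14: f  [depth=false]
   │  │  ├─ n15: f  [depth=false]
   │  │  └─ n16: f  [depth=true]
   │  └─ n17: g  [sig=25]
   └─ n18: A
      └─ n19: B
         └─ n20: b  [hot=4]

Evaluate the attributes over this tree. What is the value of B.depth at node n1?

30

1. n1.acc = true  [true]
2. n4.hot = -9  [terminal]
3. n5.depth = false  [terminal]
4. n6.sig = 5  [terminal]
5. n3.depth = true  [g.sig > 4]
6. n3.val = 26  [g.sig * 2 + 16]
7. n3.sig = 6  [6]
8. n3.acc = true  [f.depth == false]
9. n7.acc = false  [S₁.acc == false]
10. n8.sig = 18  [terminal]
11. n9.hot = 5  [terminal]
12. n7.env = 3  [(if B.acc then b.hot else g.sig) - 15]
13. n7.depth = 29  [(if B.acc then b.hot else g.sig) + 11]
14. n7.live = true  [true]
15. n2.depth = true  [true]
16. n2.val = -2  [(if B.live then S₁.val else B.depth) - 28]
17. n2.sig = 10  [(if S₁.acc then B.depth else S₁.sig) - 19]
18. n2.acc = false  [S₁.acc == false]
19. n1.env = 2  [S.val + 4]
20. n1.depth = 30  [S.sig + S.val + 22]
21. n1.live = true  [true]
22. n10.hot = 3  [terminal]
23. n11.acc = true  [B₀.live == true]
24. n12.acc = false  [not B₀.acc]
25. n13.key = -5  [-5]
26. n13.pre = false  [B.acc == true]
27. n14.depth = false  [terminal]
28. n15.depth = false  [terminal]
29. n16.depth = true  [terminal]
30. n13.hot = false  [A.pre == true]
31. n17.sig = 25  [terminal]
32. n12.env = 1  [g.sig * 2 - 49]
33. n12.depth = -3  [g.sig - 28]
34. n12.live = true  [g.sig > 24]
35. n18.key = -4  [B₁.depth - 1]
36. n18.pre = true  [B₁.live == true]
37. n19.acc = false  [false]
38. n20.hot = 4  [terminal]
39. n19.env = 5  [5]
40. n19.depth = 19  [b.hot + 15]
41. n19.live = false  [false]
42. n18.hot = true  [true]
43. n11.env = 5  [B₁.depth + 8]
44. n11.depth = -4  [-4]
45. n11.live = false  [A.hot == false]
46. n0.depth = true  [b.hot == 3]
47. n0.val = 6  [(if B₀.live then B₀.env else b.hot) + 4]
48. n0.sig = -2  [-2]
49. n0.acc = true  [true]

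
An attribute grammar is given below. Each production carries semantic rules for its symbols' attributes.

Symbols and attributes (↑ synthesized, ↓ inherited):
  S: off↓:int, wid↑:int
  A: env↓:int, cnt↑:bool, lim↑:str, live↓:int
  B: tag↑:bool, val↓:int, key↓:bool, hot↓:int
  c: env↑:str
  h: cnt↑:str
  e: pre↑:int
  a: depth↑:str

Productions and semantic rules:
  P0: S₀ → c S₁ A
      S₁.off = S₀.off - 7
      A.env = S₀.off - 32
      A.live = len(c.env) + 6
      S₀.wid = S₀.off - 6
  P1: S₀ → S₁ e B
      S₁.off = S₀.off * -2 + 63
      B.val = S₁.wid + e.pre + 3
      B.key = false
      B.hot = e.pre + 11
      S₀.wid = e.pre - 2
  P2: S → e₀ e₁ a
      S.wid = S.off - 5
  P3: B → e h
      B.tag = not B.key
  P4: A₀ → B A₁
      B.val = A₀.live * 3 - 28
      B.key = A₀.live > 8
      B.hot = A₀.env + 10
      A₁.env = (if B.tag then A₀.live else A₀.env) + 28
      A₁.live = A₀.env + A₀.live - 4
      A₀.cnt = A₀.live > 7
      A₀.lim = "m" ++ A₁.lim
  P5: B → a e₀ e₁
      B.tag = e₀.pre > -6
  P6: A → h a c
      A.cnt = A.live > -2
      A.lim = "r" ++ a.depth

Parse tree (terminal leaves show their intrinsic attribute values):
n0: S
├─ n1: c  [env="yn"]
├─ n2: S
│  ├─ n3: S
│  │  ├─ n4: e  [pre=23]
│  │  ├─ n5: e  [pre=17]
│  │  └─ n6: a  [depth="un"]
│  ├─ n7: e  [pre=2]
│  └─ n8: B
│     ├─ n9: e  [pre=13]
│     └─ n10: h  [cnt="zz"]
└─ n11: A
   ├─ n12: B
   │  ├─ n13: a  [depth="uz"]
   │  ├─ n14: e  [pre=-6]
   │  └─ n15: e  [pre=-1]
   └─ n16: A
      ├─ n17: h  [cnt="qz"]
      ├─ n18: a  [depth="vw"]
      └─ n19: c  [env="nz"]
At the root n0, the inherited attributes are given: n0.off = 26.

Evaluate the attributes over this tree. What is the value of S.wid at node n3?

20

1. n0.off = 26  [given at root]
2. n1.env = "yn"  [terminal]
3. n2.off = 19  [S₀.off - 7]
4. n3.off = 25  [S₀.off * -2 + 63]
5. n4.pre = 23  [terminal]
6. n5.pre = 17  [terminal]
7. n6.depth = "un"  [terminal]
8. n3.wid = 20  [S.off - 5]
9. n7.pre = 2  [terminal]
10. n8.val = 25  [S₁.wid + e.pre + 3]
11. n8.key = false  [false]
12. n8.hot = 13  [e.pre + 11]
13. n9.pre = 13  [terminal]
14. n10.cnt = "zz"  [terminal]
15. n8.tag = true  [not B.key]
16. n2.wid = 0  [e.pre - 2]
17. n11.env = -6  [S₀.off - 32]
18. n11.live = 8  [len(c.env) + 6]
19. n12.val = -4  [A₀.live * 3 - 28]
20. n12.key = false  [A₀.live > 8]
21. n12.hot = 4  [A₀.env + 10]
22. n13.depth = "uz"  [terminal]
23. n14.pre = -6  [terminal]
24. n15.pre = -1  [terminal]
25. n12.tag = false  [e₀.pre > -6]
26. n16.env = 22  [(if B.tag then A₀.live else A₀.env) + 28]
27. n16.live = -2  [A₀.env + A₀.live - 4]
28. n17.cnt = "qz"  [terminal]
29. n18.depth = "vw"  [terminal]
30. n19.env = "nz"  [terminal]
31. n16.cnt = false  [A.live > -2]
32. n16.lim = "rvw"  ["r" ++ a.depth]
33. n11.cnt = true  [A₀.live > 7]
34. n11.lim = "mrvw"  ["m" ++ A₁.lim]
35. n0.wid = 20  [S₀.off - 6]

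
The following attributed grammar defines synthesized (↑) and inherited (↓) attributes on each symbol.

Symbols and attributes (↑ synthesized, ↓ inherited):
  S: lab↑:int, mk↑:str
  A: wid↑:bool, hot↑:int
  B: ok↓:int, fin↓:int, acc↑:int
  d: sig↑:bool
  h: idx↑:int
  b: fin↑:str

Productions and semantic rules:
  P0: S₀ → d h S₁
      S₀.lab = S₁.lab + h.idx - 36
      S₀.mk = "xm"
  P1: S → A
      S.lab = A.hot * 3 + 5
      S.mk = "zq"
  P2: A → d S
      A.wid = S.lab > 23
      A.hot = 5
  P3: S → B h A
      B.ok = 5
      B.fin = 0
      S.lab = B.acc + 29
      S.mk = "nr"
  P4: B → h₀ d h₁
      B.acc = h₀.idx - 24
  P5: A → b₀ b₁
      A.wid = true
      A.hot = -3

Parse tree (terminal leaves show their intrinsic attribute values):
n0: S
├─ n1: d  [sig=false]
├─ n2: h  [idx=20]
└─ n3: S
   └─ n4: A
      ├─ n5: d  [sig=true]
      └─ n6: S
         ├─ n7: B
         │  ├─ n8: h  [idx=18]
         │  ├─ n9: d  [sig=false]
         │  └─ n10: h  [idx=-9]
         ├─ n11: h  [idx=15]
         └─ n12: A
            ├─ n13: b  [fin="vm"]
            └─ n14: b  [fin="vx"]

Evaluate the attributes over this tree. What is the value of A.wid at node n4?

1. n1.sig = false  [terminal]
2. n2.idx = 20  [terminal]
3. n5.sig = true  [terminal]
4. n7.ok = 5  [5]
5. n7.fin = 0  [0]
6. n8.idx = 18  [terminal]
7. n9.sig = false  [terminal]
8. n10.idx = -9  [terminal]
9. n7.acc = -6  [h₀.idx - 24]
10. n11.idx = 15  [terminal]
11. n13.fin = "vm"  [terminal]
12. n14.fin = "vx"  [terminal]
13. n12.wid = true  [true]
14. n12.hot = -3  [-3]
15. n6.lab = 23  [B.acc + 29]
16. n6.mk = "nr"  ["nr"]
17. n4.wid = false  [S.lab > 23]
18. n4.hot = 5  [5]
19. n3.lab = 20  [A.hot * 3 + 5]
20. n3.mk = "zq"  ["zq"]
21. n0.lab = 4  [S₁.lab + h.idx - 36]
22. n0.mk = "xm"  ["xm"]

false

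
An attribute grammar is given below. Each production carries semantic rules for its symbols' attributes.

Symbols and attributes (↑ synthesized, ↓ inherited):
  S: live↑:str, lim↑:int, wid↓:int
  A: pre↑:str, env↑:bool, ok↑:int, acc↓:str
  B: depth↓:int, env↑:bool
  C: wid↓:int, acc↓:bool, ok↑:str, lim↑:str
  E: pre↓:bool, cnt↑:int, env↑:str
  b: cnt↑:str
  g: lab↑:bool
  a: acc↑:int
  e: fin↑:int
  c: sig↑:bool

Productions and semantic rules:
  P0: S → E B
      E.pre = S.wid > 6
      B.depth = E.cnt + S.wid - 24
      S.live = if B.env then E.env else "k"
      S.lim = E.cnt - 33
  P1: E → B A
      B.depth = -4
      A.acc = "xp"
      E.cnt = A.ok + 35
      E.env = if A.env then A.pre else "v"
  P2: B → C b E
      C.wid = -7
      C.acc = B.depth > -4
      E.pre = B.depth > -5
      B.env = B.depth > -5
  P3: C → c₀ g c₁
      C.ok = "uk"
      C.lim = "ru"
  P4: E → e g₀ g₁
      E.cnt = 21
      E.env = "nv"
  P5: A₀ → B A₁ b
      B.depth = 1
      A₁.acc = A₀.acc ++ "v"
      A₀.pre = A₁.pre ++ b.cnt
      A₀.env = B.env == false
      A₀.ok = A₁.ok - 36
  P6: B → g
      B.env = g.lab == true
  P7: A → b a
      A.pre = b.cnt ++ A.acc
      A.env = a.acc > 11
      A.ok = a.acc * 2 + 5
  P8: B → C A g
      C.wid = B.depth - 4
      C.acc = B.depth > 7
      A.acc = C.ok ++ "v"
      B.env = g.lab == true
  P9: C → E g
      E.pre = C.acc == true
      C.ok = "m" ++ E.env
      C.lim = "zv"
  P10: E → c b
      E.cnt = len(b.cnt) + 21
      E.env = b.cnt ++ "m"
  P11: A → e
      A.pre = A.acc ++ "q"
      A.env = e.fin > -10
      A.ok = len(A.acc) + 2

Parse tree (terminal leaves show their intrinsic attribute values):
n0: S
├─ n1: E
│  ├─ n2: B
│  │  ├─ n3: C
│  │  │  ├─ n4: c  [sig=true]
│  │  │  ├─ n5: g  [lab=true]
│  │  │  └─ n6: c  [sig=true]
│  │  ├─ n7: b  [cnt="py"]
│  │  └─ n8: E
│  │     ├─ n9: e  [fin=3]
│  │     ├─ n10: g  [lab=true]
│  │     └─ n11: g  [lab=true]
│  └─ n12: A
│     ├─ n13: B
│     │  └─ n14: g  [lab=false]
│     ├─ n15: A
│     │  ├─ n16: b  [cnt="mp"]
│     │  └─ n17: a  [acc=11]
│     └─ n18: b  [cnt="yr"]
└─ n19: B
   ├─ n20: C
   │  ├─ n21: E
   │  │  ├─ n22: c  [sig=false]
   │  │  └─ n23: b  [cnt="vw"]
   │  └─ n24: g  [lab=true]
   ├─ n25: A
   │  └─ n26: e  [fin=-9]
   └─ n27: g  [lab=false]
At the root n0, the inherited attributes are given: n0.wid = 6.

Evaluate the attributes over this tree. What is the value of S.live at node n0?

1. n0.wid = 6  [given at root]
2. n1.pre = false  [S.wid > 6]
3. n2.depth = -4  [-4]
4. n3.wid = -7  [-7]
5. n3.acc = false  [B.depth > -4]
6. n4.sig = true  [terminal]
7. n5.lab = true  [terminal]
8. n6.sig = true  [terminal]
9. n3.ok = "uk"  ["uk"]
10. n3.lim = "ru"  ["ru"]
11. n7.cnt = "py"  [terminal]
12. n8.pre = true  [B.depth > -5]
13. n9.fin = 3  [terminal]
14. n10.lab = true  [terminal]
15. n11.lab = true  [terminal]
16. n8.cnt = 21  [21]
17. n8.env = "nv"  ["nv"]
18. n2.env = true  [B.depth > -5]
19. n12.acc = "xp"  ["xp"]
20. n13.depth = 1  [1]
21. n14.lab = false  [terminal]
22. n13.env = false  [g.lab == true]
23. n15.acc = "xpv"  [A₀.acc ++ "v"]
24. n16.cnt = "mp"  [terminal]
25. n17.acc = 11  [terminal]
26. n15.pre = "mpxpv"  [b.cnt ++ A.acc]
27. n15.env = false  [a.acc > 11]
28. n15.ok = 27  [a.acc * 2 + 5]
29. n18.cnt = "yr"  [terminal]
30. n12.pre = "mpxpvyr"  [A₁.pre ++ b.cnt]
31. n12.env = true  [B.env == false]
32. n12.ok = -9  [A₁.ok - 36]
33. n1.cnt = 26  [A.ok + 35]
34. n1.env = "mpxpvyr"  [if A.env then A.pre else "v"]
35. n19.depth = 8  [E.cnt + S.wid - 24]
36. n20.wid = 4  [B.depth - 4]
37. n20.acc = true  [B.depth > 7]
38. n21.pre = true  [C.acc == true]
39. n22.sig = false  [terminal]
40. n23.cnt = "vw"  [terminal]
41. n21.cnt = 23  [len(b.cnt) + 21]
42. n21.env = "vwm"  [b.cnt ++ "m"]
43. n24.lab = true  [terminal]
44. n20.ok = "mvwm"  ["m" ++ E.env]
45. n20.lim = "zv"  ["zv"]
46. n25.acc = "mvwmv"  [C.ok ++ "v"]
47. n26.fin = -9  [terminal]
48. n25.pre = "mvwmvq"  [A.acc ++ "q"]
49. n25.env = true  [e.fin > -10]
50. n25.ok = 7  [len(A.acc) + 2]
51. n27.lab = false  [terminal]
52. n19.env = false  [g.lab == true]
53. n0.live = "k"  [if B.env then E.env else "k"]
54. n0.lim = -7  [E.cnt - 33]

"k"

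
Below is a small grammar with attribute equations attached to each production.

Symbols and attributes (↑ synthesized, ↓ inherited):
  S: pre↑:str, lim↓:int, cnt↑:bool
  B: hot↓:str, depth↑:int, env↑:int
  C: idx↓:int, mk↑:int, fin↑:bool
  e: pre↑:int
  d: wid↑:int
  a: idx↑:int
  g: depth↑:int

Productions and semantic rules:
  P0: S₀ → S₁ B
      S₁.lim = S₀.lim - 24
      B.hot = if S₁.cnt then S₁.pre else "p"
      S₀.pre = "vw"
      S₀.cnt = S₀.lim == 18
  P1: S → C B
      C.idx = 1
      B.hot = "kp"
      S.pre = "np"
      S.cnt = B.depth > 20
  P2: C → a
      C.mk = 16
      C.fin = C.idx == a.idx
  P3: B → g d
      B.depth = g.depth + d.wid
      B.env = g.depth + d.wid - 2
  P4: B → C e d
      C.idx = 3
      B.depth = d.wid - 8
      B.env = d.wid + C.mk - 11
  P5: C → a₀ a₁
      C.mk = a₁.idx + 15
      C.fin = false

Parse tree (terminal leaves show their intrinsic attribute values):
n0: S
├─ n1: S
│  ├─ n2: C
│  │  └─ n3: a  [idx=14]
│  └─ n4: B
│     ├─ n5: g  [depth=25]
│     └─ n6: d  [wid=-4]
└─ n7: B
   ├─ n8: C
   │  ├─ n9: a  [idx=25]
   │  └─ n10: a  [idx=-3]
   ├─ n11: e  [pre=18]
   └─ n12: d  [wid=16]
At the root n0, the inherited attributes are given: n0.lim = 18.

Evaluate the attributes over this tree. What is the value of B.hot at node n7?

1. n0.lim = 18  [given at root]
2. n1.lim = -6  [S₀.lim - 24]
3. n2.idx = 1  [1]
4. n3.idx = 14  [terminal]
5. n2.mk = 16  [16]
6. n2.fin = false  [C.idx == a.idx]
7. n4.hot = "kp"  ["kp"]
8. n5.depth = 25  [terminal]
9. n6.wid = -4  [terminal]
10. n4.depth = 21  [g.depth + d.wid]
11. n4.env = 19  [g.depth + d.wid - 2]
12. n1.pre = "np"  ["np"]
13. n1.cnt = true  [B.depth > 20]
14. n7.hot = "np"  [if S₁.cnt then S₁.pre else "p"]
15. n8.idx = 3  [3]
16. n9.idx = 25  [terminal]
17. n10.idx = -3  [terminal]
18. n8.mk = 12  [a₁.idx + 15]
19. n8.fin = false  [false]
20. n11.pre = 18  [terminal]
21. n12.wid = 16  [terminal]
22. n7.depth = 8  [d.wid - 8]
23. n7.env = 17  [d.wid + C.mk - 11]
24. n0.pre = "vw"  ["vw"]
25. n0.cnt = true  [S₀.lim == 18]

"np"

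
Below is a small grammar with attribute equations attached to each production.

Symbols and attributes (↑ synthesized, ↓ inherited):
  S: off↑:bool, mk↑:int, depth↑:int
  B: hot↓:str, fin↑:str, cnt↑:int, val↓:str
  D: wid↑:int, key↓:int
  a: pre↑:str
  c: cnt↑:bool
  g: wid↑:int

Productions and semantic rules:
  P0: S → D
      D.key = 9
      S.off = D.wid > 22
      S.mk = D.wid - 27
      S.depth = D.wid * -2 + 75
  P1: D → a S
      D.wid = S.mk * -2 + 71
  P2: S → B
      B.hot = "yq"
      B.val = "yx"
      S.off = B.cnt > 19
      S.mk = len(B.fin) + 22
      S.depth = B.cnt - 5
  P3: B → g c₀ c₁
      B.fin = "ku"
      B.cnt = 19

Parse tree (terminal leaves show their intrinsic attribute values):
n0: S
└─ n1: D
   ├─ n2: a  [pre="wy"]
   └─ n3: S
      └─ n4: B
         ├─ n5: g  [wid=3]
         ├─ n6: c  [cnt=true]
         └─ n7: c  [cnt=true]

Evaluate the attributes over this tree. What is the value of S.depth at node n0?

1. n1.key = 9  [9]
2. n2.pre = "wy"  [terminal]
3. n4.hot = "yq"  ["yq"]
4. n4.val = "yx"  ["yx"]
5. n5.wid = 3  [terminal]
6. n6.cnt = true  [terminal]
7. n7.cnt = true  [terminal]
8. n4.fin = "ku"  ["ku"]
9. n4.cnt = 19  [19]
10. n3.off = false  [B.cnt > 19]
11. n3.mk = 24  [len(B.fin) + 22]
12. n3.depth = 14  [B.cnt - 5]
13. n1.wid = 23  [S.mk * -2 + 71]
14. n0.off = true  [D.wid > 22]
15. n0.mk = -4  [D.wid - 27]
16. n0.depth = 29  [D.wid * -2 + 75]

29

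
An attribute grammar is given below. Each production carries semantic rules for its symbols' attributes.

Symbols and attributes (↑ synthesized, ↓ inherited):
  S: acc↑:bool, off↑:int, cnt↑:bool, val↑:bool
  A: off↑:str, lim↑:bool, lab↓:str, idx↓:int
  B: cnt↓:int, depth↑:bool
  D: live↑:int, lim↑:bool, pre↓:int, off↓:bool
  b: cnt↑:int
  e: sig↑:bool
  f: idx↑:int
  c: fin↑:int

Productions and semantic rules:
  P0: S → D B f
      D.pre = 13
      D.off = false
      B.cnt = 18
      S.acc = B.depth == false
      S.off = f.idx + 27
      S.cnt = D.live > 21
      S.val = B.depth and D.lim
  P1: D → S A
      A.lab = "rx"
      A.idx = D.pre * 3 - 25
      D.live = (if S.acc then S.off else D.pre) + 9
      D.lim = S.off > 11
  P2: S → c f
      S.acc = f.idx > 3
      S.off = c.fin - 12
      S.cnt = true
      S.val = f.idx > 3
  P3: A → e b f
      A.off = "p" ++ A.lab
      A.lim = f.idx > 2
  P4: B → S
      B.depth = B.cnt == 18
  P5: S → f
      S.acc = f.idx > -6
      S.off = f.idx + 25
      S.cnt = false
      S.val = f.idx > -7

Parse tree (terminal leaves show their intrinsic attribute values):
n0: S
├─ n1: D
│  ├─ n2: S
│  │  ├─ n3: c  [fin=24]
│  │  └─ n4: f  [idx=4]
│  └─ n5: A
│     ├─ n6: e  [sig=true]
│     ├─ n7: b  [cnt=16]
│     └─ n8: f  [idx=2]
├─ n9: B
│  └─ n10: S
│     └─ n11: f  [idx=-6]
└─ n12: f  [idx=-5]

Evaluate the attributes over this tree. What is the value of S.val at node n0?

true

1. n1.pre = 13  [13]
2. n1.off = false  [false]
3. n3.fin = 24  [terminal]
4. n4.idx = 4  [terminal]
5. n2.acc = true  [f.idx > 3]
6. n2.off = 12  [c.fin - 12]
7. n2.cnt = true  [true]
8. n2.val = true  [f.idx > 3]
9. n5.lab = "rx"  ["rx"]
10. n5.idx = 14  [D.pre * 3 - 25]
11. n6.sig = true  [terminal]
12. n7.cnt = 16  [terminal]
13. n8.idx = 2  [terminal]
14. n5.off = "prx"  ["p" ++ A.lab]
15. n5.lim = false  [f.idx > 2]
16. n1.live = 21  [(if S.acc then S.off else D.pre) + 9]
17. n1.lim = true  [S.off > 11]
18. n9.cnt = 18  [18]
19. n11.idx = -6  [terminal]
20. n10.acc = false  [f.idx > -6]
21. n10.off = 19  [f.idx + 25]
22. n10.cnt = false  [false]
23. n10.val = true  [f.idx > -7]
24. n9.depth = true  [B.cnt == 18]
25. n12.idx = -5  [terminal]
26. n0.acc = false  [B.depth == false]
27. n0.off = 22  [f.idx + 27]
28. n0.cnt = false  [D.live > 21]
29. n0.val = true  [B.depth and D.lim]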